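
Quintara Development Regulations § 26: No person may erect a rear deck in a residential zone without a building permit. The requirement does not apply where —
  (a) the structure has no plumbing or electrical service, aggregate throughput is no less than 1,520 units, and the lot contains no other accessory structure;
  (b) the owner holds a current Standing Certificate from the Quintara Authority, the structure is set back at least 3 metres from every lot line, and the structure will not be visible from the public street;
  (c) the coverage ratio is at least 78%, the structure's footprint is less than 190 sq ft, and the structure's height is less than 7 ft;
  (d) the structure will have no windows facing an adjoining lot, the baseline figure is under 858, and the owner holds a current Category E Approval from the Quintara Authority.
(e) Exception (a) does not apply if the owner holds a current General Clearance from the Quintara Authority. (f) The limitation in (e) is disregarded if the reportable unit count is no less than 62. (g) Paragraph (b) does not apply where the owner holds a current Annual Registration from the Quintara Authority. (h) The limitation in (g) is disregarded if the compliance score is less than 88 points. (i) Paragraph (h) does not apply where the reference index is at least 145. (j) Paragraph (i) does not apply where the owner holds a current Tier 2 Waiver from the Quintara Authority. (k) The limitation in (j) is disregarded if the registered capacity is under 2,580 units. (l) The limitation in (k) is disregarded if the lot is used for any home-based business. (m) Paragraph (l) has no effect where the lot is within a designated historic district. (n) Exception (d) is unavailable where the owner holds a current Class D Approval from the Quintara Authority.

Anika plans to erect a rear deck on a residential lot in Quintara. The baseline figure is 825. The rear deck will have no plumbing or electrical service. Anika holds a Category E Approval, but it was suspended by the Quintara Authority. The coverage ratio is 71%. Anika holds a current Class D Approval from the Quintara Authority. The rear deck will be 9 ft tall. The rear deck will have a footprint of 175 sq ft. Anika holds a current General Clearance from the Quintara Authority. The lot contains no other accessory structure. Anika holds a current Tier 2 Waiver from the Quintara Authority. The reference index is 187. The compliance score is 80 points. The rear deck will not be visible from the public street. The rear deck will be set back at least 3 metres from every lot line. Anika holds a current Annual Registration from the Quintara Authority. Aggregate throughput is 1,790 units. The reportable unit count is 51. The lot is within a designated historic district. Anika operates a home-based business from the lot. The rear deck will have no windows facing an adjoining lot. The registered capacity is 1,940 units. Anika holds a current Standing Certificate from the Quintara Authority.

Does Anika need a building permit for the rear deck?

Yes — Anika must obtain a building permit.

Exception (a): there is no plumbing or electrical service; aggregate throughput is 1,790 units, meeting the 1,520 units threshold; the lot has no other accessory structure — every condition holds. However, paragraphs (e)–(f) must be considered: (e) applies — a current General Clearance is held. (f), which would lift (e), is not engaged — the reportable unit count is 51, short of 62. (a) is therefore removed.
Exception (b): a current Standing Certificate is held; the setback is at least 3 m on every side; the structure will not be visible from the street — every condition holds. Turning to paragraphs (g)–(m): (g) operates against (b): a current Annual Registration is held. (h) would limit (g) — the compliance score is 80 points, less than the 88 points limit — but (i) sets (h) aside: (i) is triggered — the reference index is 187, meeting the 145 threshold. (j) is engaged (a current Tier 2 Waiver is held), but is itself disapplied by (k): (k) operates against (j): the registered capacity is 1,940 units, under the 2,580 units limit. (l) would limit (k) — a home-based business operates on the lot — but (m) sets (l) aside: (m) operates against (l): the lot is in a historic district. So (b) is unavailable.
Exception (c) fails — the coverage ratio is 71%, short of 78%.
Exception (d) requires that the owner holds a current Category E Approval from the Quintara Authority; but no current Category E Approval is held, so (d) is unavailable.
No exception displaces § 26.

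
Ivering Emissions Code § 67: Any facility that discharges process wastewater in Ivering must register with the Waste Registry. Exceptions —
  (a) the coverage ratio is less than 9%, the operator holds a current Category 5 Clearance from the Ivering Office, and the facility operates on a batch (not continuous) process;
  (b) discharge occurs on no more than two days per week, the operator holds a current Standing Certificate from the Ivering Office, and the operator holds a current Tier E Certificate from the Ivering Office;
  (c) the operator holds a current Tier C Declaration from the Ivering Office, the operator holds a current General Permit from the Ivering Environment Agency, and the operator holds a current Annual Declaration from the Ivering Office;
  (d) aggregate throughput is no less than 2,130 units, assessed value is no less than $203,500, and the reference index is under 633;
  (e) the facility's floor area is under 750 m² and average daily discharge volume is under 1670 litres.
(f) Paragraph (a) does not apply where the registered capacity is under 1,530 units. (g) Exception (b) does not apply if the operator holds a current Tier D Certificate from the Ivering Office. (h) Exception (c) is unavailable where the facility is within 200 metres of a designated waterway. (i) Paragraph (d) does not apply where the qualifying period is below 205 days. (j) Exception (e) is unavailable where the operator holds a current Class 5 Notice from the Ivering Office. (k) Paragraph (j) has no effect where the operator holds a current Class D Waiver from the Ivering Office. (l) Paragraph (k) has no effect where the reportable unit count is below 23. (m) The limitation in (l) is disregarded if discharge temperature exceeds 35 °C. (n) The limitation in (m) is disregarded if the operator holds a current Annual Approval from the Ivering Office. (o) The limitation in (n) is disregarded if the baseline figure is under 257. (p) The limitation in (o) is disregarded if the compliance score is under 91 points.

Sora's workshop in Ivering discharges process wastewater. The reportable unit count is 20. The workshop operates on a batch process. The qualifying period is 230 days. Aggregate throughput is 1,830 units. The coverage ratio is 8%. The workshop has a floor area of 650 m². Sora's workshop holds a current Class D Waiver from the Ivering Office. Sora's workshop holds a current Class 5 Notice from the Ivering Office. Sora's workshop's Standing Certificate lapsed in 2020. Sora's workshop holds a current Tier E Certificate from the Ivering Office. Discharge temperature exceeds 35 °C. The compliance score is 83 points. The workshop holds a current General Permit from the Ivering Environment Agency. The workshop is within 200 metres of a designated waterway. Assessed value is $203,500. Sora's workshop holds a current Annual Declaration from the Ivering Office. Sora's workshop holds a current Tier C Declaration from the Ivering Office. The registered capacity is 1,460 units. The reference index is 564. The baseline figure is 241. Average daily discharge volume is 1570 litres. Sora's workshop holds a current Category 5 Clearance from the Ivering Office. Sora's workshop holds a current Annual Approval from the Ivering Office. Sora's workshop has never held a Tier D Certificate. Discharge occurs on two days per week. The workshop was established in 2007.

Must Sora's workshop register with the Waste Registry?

Exception (a): the coverage ratio is 8%, less than the 9% limit; a current Category 5 Clearance is held; the facility operates on a batch process — every condition holds. But: (f) is triggered — the registered capacity is 1,460 units, under the 1,530 units limit. Exception (a) does not apply.
Exception (b) requires that the operator holds a current Standing Certificate from the Ivering Office; but the Standing Certificate is not current, so (b) is unavailable.
Exception (c)'s conditions are all satisfied: a current Tier C Declaration is held; a current General Permit is held; a current Annual Declaration is held. However, paragraph (h) must be considered: (h) operates against (c): the workshop is within 200 m of a designated waterway. Exception (c) does not apply.
Exception (d) fails — aggregate throughput is 1,830 units, short of 2,130 units.
Exception (e): the facility's floor area is 650 m², under the 750 m² limit; average daily discharge volume is 1570 litres, under the 1670 litres limit — every condition holds. But: (j) operates against (e): a current Class 5 Notice is held. (k) applies (a current Class D Waiver is held), but is set aside by (l): (l) operates against (k): the reportable unit count is 20, below the 23 limit. (m) applies (discharge temperature exceeds 35 °C), but yields to (n): (n) is engaged — a current Annual Approval is held. (o) would limit (n) — the baseline figure is 241, under the 257 limit — but (p) sets (o) aside: (p) operates — the compliance score is 83 points, under the 91 points limit. (e) is therefore removed.
No exception applies. The general rule governs.

Yes — Sora's workshop must register with the Waste Registry.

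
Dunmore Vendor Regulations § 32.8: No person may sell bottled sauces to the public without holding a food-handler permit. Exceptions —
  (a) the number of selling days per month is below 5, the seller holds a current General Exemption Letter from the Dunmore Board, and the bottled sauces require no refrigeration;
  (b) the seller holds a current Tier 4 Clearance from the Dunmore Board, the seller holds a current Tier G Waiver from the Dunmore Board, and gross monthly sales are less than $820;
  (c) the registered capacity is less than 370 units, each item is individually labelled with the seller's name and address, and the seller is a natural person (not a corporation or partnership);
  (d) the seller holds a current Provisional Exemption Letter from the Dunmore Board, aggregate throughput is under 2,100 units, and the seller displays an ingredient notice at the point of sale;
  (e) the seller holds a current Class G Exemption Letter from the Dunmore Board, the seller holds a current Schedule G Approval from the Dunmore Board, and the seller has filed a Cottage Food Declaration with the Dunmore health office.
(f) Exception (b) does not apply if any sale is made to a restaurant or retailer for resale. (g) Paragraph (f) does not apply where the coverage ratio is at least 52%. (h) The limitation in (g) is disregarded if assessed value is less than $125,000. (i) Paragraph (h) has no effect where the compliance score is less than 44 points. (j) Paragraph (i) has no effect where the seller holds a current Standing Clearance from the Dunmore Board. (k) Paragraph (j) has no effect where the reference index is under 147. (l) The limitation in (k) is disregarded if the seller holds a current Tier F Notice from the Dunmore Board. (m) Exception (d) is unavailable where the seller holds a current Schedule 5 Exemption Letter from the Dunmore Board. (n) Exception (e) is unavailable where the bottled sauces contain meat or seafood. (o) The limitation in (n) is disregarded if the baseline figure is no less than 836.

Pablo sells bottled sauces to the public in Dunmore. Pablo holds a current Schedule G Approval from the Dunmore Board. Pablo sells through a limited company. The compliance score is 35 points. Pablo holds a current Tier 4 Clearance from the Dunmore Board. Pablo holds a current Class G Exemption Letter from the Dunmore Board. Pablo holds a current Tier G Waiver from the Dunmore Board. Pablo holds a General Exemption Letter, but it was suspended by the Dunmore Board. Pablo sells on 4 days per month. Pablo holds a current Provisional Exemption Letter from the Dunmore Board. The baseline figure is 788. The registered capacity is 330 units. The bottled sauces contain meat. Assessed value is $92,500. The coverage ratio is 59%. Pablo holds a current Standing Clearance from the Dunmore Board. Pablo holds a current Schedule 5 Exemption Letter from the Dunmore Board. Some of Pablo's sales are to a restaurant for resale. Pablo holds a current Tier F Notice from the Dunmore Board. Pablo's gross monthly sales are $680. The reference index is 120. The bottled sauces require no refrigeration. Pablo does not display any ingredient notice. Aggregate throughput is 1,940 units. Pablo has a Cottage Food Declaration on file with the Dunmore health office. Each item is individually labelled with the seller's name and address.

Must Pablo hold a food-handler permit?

Yes — Pablo must hold a food-handler permit.

Exception (a) requires that the seller holds a current General Exemption Letter from the Dunmore Board; but no current General Exemption Letter is held, so (a) is unavailable.
All of (b)'s requirements are met (a current Tier 4 Clearance is held; a current Tier G Waiver is held; gross monthly sales are $680, less than the $820 limit). However, paragraphs (f)–(l) must be considered: (f) operates against (b): some sales are to a restaurant for resale. (g) would limit (f) — the coverage ratio is 59%, meeting the 52% threshold — but (h) sets (g) aside: (h) operates against (g): assessed value is $92,500, less than the $125,000 limit. (i) operates (the compliance score is 35 points, less than the 44 points limit), but is set aside by (j): (j) is triggered — a current Standing Clearance is held. (k) would limit (j) — the reference index is 120, under the 147 limit — but (l) sets (k) aside: (l) applies — a current Tier F Notice is held. Exception (b) does not apply.
Exception (c) does not apply: the seller operates through a limited company.
Exception (d) fails — no ingredient notice is displayed.
All of (e)'s requirements are met (a current Class G Exemption Letter is held; a current Schedule G Approval is held; a Cottage Food Declaration is on file). But applying paragraphs (n)–(o): (n) operates against (e): the bottled sauces contain meat. (o) does not operate here (the baseline figure is 788, short of 836), so (n) stands. So (e) is unavailable.
No exception displaces § 32.8.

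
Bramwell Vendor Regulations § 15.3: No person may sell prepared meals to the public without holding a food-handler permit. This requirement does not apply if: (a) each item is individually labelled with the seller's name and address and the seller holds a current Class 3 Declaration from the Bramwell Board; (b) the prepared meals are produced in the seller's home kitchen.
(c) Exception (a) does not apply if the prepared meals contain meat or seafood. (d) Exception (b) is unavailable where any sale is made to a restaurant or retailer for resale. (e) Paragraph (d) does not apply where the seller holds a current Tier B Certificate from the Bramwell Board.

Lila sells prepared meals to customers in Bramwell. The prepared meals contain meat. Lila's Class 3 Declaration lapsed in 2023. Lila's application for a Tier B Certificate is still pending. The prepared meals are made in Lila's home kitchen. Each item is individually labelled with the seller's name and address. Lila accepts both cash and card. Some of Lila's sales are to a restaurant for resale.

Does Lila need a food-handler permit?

Exception (a) requires that the seller holds a current Class 3 Declaration from the Bramwell Board; but no current Class 3 Declaration is held, so (a) is unavailable.
All of (b)'s requirements are met (the prepared meals are home-kitchen produced). Turning to paragraphs (d)–(e): (d) is triggered — some sales are to a restaurant for resale. (e) does not operate here (no current Tier B Certificate is held), so (d) stands. Exception (b) does not apply.
Every exception is unavailable, so the rule governs.

Yes — Lila must hold a food-handler permit.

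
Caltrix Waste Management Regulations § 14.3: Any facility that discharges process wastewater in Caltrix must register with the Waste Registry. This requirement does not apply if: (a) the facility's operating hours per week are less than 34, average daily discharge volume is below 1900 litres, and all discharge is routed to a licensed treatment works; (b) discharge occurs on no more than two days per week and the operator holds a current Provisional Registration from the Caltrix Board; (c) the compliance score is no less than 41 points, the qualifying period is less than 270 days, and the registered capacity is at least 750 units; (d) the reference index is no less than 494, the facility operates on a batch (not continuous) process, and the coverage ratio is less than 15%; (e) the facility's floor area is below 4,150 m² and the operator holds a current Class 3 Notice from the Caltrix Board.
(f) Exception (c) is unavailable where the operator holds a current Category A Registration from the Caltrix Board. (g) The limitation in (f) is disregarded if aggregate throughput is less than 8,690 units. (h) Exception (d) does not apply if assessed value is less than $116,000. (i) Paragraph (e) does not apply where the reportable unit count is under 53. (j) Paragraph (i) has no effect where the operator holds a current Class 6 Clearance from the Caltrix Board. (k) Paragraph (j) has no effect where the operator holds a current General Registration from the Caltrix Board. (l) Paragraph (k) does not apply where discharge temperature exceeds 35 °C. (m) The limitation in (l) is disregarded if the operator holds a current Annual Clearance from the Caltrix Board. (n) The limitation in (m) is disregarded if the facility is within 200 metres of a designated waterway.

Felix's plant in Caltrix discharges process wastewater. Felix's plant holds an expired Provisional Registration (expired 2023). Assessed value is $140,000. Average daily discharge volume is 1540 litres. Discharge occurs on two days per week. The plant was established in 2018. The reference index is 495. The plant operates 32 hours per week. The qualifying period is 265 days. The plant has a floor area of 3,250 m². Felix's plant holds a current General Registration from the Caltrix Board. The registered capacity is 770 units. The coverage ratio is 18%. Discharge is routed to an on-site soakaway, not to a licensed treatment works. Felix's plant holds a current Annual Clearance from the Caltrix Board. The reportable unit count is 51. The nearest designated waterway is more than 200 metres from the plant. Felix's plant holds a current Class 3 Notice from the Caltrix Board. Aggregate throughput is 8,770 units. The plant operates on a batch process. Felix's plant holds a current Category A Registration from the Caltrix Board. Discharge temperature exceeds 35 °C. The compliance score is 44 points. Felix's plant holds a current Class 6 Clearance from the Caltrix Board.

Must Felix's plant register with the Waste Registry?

Exception (a) does not apply: discharge is not routed to a licensed treatment works.
Exception (b) fails — there is no Provisional Registration in force.
Exception (c): the compliance score is 44 points, meeting the 41 points threshold; the qualifying period is 265 days, less than the 270 days limit; the registered capacity is 770 units, meeting the 750 units threshold — every condition holds. However, paragraphs (f)–(g) must be considered: (f) is engaged — a current Category A Registration is held. (g), which would lift (f), is not triggered — aggregate throughput is 8,770 units, not less than 8,690 units. (c) is therefore removed.
Exception (d) fails — the coverage ratio is 18%, not less than 15%.
Exception (e): the facility's floor area is 3,250 m², below the 4,150 m² limit; a current Class 3 Notice is held — every condition holds. However, paragraphs (i)–(n) must be considered: (i) operates against (e): the reportable unit count is 51, under the 53 limit. (j) applies (a current Class 6 Clearance is held), but is set aside by (k): (k) is engaged — a current General Registration is held. (l) would limit (k) — discharge temperature exceeds 35 °C — but (m) sets (l) aside: (m) operates against (l): a current Annual Clearance is held. (n) is inapplicable (the plant is more than 200 m from any designated waterway), so (m) stands. So (e) is unavailable.
None of the exceptions is available; § 14.3 applies in full.

Yes — Felix's plant must register with the Waste Registry.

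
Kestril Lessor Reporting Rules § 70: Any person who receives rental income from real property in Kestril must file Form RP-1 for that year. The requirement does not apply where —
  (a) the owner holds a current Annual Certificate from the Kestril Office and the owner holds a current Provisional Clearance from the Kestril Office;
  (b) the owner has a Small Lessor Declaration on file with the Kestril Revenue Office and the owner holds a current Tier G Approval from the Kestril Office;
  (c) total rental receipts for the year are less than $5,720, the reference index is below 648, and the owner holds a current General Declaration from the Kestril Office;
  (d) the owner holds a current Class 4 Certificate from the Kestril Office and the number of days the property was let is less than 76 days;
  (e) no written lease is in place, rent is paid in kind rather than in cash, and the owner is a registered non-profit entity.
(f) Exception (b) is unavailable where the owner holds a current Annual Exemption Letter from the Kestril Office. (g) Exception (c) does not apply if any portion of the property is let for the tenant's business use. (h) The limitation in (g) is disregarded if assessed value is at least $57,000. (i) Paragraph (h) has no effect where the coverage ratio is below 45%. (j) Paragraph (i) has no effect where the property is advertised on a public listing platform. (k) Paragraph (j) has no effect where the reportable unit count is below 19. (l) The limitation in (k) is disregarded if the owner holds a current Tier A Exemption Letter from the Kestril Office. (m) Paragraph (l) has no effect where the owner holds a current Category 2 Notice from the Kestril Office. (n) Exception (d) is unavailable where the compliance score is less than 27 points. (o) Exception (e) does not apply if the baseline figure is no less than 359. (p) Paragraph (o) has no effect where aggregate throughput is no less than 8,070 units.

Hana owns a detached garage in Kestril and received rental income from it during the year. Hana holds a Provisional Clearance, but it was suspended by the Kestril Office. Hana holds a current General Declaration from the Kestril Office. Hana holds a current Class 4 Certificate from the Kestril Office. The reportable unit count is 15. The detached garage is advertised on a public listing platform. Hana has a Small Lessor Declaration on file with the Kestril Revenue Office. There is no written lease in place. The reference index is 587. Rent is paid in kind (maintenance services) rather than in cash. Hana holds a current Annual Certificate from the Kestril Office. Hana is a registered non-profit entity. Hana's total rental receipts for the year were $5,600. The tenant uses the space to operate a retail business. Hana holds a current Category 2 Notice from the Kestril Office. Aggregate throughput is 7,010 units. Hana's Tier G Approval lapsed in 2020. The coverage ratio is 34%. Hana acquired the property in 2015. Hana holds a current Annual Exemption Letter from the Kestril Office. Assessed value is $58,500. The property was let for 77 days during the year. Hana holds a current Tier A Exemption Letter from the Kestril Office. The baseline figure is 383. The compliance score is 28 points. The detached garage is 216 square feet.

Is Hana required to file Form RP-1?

Yes — Hana must file Form RP-1.

Exception (a) requires that the owner holds a current Provisional Clearance from the Kestril Office; but the Provisional Clearance is not current, so (a) is unavailable.
Exception (b) fails — no current Tier G Approval is held.
Exception (c)'s conditions are all satisfied: total rental receipts for the year are $5,600, less than the $5,720 limit; the reference index is 587, below the 648 limit; a current General Declaration is held. Turning to paragraphs (g)–(m): (g) is engaged — the space is let for business use. (h) operates (assessed value is $58,500, meeting the $57,000 threshold), but is set aside by (i): (i) applies — the coverage ratio is 34%, below the 45% limit. (j) would limit (i) — the property is publicly advertised — but (k) sets (j) aside: (k) is engaged — the reportable unit count is 15, below the 19 limit. (l) operates (a current Tier A Exemption Letter is held), but is displaced by (m): (m) applies — a current Category 2 Notice is held. So (c) is unavailable.
Exception (d) fails — the number of days the property was let is 77 days, not less than 76 days.
Exception (e) is satisfied on its face — there is no written lease; rent is paid in kind; Hana is a registered non-profit. But: (o) operates — the baseline figure is 383, meeting the 359 threshold. (p) does not operate here (aggregate throughput is 7,010 units, short of 8,070 units), so (o) stands. So (e) is unavailable.
No exception is made out. Hana falls within the general rule.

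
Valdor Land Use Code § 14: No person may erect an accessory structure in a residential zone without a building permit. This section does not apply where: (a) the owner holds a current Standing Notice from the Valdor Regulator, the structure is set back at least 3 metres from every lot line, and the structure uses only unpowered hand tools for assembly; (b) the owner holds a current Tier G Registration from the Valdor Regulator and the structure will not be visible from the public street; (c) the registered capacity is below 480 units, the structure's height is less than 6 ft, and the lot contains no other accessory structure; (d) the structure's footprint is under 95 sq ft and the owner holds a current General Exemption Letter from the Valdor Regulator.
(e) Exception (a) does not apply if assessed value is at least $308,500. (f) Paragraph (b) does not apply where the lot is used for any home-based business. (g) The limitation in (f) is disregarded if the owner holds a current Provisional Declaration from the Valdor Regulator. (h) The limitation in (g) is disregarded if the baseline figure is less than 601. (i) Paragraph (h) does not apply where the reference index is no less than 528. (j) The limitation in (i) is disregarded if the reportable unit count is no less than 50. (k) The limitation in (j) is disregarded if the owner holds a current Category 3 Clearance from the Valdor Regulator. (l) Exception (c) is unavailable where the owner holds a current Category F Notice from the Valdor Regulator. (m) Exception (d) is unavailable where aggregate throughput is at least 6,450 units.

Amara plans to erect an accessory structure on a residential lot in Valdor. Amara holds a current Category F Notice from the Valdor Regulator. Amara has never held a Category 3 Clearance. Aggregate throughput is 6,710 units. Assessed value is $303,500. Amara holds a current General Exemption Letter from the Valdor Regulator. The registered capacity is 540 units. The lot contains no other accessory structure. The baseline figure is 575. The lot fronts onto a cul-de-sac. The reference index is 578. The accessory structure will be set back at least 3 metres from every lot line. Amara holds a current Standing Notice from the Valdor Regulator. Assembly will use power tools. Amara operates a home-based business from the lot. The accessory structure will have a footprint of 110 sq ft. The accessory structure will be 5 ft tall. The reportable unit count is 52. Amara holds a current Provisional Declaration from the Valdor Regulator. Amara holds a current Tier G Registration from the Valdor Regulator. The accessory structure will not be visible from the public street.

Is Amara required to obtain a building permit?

Yes — Amara must obtain a building permit.

Exception (a) fails — assembly uses power tools.
Exception (b) is satisfied on its face — a current Tier G Registration is held; the structure will not be visible from the street. But applying paragraphs (f)–(k): (f) is triggered — a home-based business operates on the lot. (g) is engaged (a current Provisional Declaration is held), but yields to (h): (h) is engaged — the baseline figure is 575, less than the 601 limit. (i) would limit (h) — the reference index is 578, meeting the 528 threshold — but (j) sets (i) aside: (j) operates against (i): the reportable unit count is 52, meeting the 50 threshold. (k) is inapplicable (no current Category 3 Clearance is held), so (j) stands. (b) is therefore removed.
Exception (c) requires that the registered capacity is below 480 units; but the registered capacity is 540 units, not below 480 units, so (c) is unavailable.
Exception (d) requires that the structure's footprint is under 95 sq ft; but the structure's footprint is 110 sq ft, not under 95 sq ft, so (d) is unavailable.
None of the exceptions is available; § 14 applies in full.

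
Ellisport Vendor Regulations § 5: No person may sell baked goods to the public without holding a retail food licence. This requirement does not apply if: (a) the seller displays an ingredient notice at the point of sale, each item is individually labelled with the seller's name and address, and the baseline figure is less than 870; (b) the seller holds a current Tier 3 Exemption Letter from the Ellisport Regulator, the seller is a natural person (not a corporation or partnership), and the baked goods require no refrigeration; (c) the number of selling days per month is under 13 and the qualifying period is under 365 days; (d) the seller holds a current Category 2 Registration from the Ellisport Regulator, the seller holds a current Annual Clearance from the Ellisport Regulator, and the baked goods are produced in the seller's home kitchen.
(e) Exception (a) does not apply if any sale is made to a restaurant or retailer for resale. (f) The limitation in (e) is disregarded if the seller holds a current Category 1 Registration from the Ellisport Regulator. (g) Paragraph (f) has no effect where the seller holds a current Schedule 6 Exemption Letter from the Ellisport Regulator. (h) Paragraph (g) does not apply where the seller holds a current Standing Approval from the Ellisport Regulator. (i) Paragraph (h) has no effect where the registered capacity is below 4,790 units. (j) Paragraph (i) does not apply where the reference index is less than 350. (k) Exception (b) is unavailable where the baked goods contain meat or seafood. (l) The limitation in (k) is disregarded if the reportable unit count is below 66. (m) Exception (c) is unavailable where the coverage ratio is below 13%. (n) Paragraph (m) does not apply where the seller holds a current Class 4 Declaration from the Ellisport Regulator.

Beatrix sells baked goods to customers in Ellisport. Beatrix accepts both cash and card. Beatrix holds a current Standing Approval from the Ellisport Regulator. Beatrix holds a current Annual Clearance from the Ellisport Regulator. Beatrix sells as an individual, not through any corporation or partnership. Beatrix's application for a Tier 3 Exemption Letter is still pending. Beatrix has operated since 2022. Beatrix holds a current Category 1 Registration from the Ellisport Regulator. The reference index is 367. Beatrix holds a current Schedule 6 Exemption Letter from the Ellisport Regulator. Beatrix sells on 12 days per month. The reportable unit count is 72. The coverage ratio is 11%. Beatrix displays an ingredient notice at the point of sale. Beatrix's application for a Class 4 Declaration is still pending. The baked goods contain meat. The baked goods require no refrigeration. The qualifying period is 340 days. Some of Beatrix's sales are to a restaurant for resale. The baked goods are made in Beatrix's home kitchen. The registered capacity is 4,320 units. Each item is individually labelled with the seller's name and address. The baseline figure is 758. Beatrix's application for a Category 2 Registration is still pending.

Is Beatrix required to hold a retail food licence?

Yes — Beatrix must hold a retail food licence.

All of (a)'s requirements are met (an ingredient notice is displayed; items are individually labelled; the baseline figure is 758, less than the 870 limit). But: (e) operates against (a): some sales are to a restaurant for resale. (f) applies (a current Category 1 Registration is held), but is set aside by (g): (g) applies — a current Schedule 6 Exemption Letter is held. (h) would limit (g) — a current Standing Approval is held — but (i) sets (h) aside: (i) applies — the registered capacity is 4,320 units, below the 4,790 units limit. (j) is not engaged (the reference index is 367, not less than 350), so (i) stands. Exception (a) does not apply.
Exception (b) requires that the seller holds a current Tier 3 Exemption Letter from the Ellisport Regulator; but the Tier 3 Exemption Letter is not current, so (b) is unavailable.
Exception (c): the number of selling days per month is 12, under the 13 limit; the qualifying period is 340 days, under the 365 days limit — every condition holds. But: (m) is engaged — the coverage ratio is 11%, below the 13% limit. (n), which would lift (m), is not triggered — no current Class 4 Declaration is held. So (c) is unavailable.
Exception (d) does not apply: the Category 2 Registration is not current.
No exception is made out. Beatrix falls within the general rule.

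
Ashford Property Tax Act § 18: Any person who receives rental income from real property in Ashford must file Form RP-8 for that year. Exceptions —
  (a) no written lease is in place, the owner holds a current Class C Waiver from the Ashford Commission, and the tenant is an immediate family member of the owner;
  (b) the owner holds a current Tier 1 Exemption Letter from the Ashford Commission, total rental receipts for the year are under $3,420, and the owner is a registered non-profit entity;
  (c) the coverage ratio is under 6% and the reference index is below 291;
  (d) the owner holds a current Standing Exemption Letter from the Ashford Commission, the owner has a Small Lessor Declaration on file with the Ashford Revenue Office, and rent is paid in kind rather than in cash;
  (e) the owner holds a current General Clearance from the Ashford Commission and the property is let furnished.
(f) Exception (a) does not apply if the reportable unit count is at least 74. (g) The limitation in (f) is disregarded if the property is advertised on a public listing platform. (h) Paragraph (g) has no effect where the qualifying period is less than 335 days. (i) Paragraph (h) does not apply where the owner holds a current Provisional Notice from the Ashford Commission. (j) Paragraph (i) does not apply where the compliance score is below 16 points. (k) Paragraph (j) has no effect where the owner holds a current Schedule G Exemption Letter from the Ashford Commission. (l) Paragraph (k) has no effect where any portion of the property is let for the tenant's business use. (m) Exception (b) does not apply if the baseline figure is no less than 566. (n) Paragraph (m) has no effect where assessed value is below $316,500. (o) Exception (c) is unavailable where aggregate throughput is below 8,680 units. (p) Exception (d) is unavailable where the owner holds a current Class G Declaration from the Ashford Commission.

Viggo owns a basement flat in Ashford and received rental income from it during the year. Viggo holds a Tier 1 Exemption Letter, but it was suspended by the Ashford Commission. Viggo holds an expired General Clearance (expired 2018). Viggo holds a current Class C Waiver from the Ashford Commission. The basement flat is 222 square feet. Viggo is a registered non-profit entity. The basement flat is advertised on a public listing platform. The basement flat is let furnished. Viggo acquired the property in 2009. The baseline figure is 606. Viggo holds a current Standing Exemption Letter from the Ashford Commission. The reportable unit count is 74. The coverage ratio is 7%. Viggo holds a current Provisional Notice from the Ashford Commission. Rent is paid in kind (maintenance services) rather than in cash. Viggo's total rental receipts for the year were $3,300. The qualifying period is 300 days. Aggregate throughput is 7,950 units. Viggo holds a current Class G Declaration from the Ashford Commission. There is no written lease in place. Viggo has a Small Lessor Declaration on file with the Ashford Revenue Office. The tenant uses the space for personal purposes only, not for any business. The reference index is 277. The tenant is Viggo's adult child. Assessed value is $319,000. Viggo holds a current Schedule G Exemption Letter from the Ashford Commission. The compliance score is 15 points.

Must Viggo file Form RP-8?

Exception (a) is satisfied on its face — there is no written lease; a current Class C Waiver is held; the tenant is an immediate family member. As to paragraphs (f)–(l): (f) is engaged (the reportable unit count is 74, meeting the 74 threshold), but yields to (g): (g) operates against (f): the property is publicly advertised. (h) would limit (g) — the qualifying period is 300 days, less than the 335 days limit — but (i) sets (h) aside: (i) is triggered — a current Provisional Notice is held. (j) is engaged (the compliance score is 15 points, below the 16 points limit), but is overridden by (k): (k) operates against (j): a current Schedule G Exemption Letter is held. (l), which would lift (k), is not triggered — the space is used for personal purposes only. Exception (a) stands.
Exception (b) requires that the owner holds a current Tier 1 Exemption Letter from the Ashford Commission; but no current Tier 1 Exemption Letter is held, so (b) is unavailable.
Exception (c) does not apply: the coverage ratio is 7%, not under 6%.
Exception (d)'s conditions are all satisfied: a current Standing Exemption Letter is held; a Small Lessor Declaration is on file; rent is paid in kind. But: (p) operates against (d): a current Class G Declaration is held. (d) is therefore removed.
Exception (e) requires that the owner holds a current General Clearance from the Ashford Commission; but no current General Clearance is held, so (e) is unavailable.

No — exception (a) applies; Viggo is not required to file Form RP-8.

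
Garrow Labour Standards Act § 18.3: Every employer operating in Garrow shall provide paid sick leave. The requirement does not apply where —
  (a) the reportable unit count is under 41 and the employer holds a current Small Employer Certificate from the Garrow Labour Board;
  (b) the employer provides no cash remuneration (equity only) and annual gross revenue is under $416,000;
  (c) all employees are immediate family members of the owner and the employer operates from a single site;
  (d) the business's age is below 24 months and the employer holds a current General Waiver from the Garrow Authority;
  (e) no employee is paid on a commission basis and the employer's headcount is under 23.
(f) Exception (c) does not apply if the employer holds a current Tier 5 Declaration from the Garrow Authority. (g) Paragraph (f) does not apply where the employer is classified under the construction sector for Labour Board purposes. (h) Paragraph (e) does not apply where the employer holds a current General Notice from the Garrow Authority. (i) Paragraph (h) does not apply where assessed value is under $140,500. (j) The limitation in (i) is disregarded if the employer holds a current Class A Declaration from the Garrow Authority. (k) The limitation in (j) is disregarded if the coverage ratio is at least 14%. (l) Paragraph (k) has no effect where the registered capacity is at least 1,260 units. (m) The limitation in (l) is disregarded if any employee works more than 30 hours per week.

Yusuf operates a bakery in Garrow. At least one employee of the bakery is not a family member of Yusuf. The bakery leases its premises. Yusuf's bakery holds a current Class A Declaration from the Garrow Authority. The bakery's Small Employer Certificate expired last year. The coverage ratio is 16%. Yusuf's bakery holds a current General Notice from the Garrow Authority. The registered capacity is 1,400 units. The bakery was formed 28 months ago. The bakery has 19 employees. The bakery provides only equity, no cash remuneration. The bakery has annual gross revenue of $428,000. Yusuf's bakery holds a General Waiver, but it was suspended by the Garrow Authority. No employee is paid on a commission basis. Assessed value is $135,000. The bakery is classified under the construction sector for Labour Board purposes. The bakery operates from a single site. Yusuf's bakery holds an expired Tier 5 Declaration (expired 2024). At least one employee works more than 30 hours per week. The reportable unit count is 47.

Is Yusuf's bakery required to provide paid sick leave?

No — exception (e) applies; Yusuf's bakery is not required to provide paid sick leave.

Exception (a) fails — the reportable unit count is 47, not under 41.
Exception (b) does not apply: annual gross revenue is $428,000, not under $416,000.
Exception (c) requires that all employees are immediate family members of the owner; but at least one employee is not a family member, so (c) is unavailable.
Exception (d) requires that the business's age is below 24 months; but the business's age is 28 months, not below 24 months, so (d) is unavailable.
Exception (e) is satisfied on its face — no employee is paid on commission; the employer's headcount is 19, under the 23 limit. As to paragraphs (h)–(m): (h) applies (a current General Notice is held), but is set aside by (i): (i) operates against (h): assessed value is $135,000, under the $140,500 limit. (j) would limit (i) — a current Class A Declaration is held — but (k) sets (j) aside: (k) operates against (j): the coverage ratio is 16%, meeting the 14% threshold. (l) would limit (k) — the registered capacity is 1,400 units, meeting the 1,260 units threshold — but (m) sets (l) aside: (m) operates against (l): at least one employee exceeds 30 hours/week. So (e) applies.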